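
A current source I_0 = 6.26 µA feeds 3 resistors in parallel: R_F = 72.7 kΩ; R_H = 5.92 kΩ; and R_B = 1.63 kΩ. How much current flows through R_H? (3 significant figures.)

I ≈ 1.33 µA

Total conductance ΣG = 1/72.7 + 1/5.92 + 1/1.63 = 0.7962 (units of 1/kΩ).
R_H takes the fraction G_k/ΣG = 0.1689/0.7962 = 0.2122, so I = 6.26 × 0.2122 = 1.328 µA.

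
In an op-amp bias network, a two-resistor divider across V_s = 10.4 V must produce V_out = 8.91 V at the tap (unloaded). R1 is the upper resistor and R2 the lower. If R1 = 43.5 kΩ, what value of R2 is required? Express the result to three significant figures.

R2 ≈ 260 kΩ

Required fraction k = V_out/V_s = 0.8567.
R2 = R1 · 0.8567/(1 − 0.8567) = 260.1 kΩ.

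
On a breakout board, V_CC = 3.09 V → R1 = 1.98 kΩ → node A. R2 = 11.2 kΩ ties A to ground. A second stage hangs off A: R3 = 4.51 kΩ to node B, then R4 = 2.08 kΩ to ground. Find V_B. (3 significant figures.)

Node A sees R2 in parallel with the series input of stage 2, R3 + R4 = 6.590 kΩ.
Effective lower resistance at A: R2 ‖ 6.590 = 4.149 kΩ.
V_A = 3.09 × 4.149/(1.98 + 4.149) = 2.092 V.
Stage 2 is unloaded, so V_B = V_A · R4/(R3+R4) = 2.092 × 2.08/6.590 = 0.6602 V.

V_B ≈ 0.660 V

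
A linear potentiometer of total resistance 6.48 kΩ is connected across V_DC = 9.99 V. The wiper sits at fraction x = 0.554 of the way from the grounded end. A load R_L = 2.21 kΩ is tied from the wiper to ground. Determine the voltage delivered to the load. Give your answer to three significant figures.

The pot divides into 2.890 kΩ above the wiper and 3.590 kΩ below.
(x·R_p) ‖ R_L = 1.368 kΩ.
Then V_out = V_DC · 1.368/(2.890 + 1.368) = 3.209 V.

V_out ≈ 3.21 V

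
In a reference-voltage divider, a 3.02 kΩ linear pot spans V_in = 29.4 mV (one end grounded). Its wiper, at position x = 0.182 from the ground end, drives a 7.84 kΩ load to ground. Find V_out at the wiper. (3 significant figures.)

The pot divides into 2.470 kΩ above the wiper and 0.5496 kΩ below.
R_L loads the lower segment: effective lower R = 0.5136 kΩ.
Loaded-divider output: V_out = 29.4 × 0.1721 = 5.061 mV.

V_out ≈ 5.06 mV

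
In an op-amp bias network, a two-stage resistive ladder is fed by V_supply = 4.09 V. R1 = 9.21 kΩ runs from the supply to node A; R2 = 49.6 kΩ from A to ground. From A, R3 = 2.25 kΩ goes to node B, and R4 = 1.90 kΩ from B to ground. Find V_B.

V_B ≈ 0.550 V

Looking into the second stage from A: R3 + R4 = 4.150 kΩ appears in parallel with R2.
Effective lower resistance at A: R2 ‖ 4.150 = 3.830 kΩ.
First divider: V_A = V_supply · 3.830/(9.21 + 3.830) = 1.201 V.
Stage 2 is unloaded, so V_B = V_A · R4/(R3+R4) = 1.201 × 1.90/4.150 = 0.5499 V.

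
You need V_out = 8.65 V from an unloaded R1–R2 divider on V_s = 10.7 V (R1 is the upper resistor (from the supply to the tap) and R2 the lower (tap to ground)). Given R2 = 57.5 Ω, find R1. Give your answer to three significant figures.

R1 ≈ 13.6 Ω

The divider ratio is R2/(R1+R2) = 8.65/10.7 = 0.8084.
Rearranging, R1 = R2·(1−k)/k = 57.5 × 0.2370 = 13.63 Ω.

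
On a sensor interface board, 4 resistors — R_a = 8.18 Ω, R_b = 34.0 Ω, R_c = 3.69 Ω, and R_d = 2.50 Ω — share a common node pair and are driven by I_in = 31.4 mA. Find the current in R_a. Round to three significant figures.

Total conductance ΣG = 1/8.18 + 1/34.0 + 1/3.69 + 1/2.50 = 0.8227 (units of 1/Ω).
By the current-divider rule, I = I_in · G_k/ΣG = 31.4 × 0.1486 = 4.666 mA.

I ≈ 4.67 mA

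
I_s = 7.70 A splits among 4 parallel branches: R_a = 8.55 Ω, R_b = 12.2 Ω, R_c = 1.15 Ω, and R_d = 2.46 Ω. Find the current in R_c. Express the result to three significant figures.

Conductances: ΣG = 1/8.55 + 1/12.2 + 1/1.15 + 1/2.46 = 1.475 (1/Ω).
By the current-divider rule, I = I_s · G_k/ΣG = 7.70 × 0.5895 = 4.539 A.

I ≈ 4.54 A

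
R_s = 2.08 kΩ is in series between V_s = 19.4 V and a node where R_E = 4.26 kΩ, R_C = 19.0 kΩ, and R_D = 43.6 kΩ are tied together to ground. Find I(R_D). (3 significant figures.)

I ≈ 0.270 mA

Equivalent of the parallel group: R_p = 3.223 kΩ.
V_A = 19.4 × 3.223/5.303 = 11.79 V.
I(R_D) = V_A / R_D = 11.79/43.6 = 0.2704 mA.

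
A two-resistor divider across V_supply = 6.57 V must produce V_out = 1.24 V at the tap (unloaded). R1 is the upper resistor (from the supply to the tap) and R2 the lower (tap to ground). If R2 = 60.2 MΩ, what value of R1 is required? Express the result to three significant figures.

Required fraction k = V_out/V_supply = 0.1887.
So R1 = R2 · (V_supply/V_out − 1) = 60.2 × (6.57/1.24 − 1) = 60.2 × 4.298 = 258.8 MΩ.

R1 ≈ 259 MΩ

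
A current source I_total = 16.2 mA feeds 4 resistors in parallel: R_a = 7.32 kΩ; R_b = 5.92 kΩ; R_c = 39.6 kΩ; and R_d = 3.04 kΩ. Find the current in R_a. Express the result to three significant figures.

Conductances: ΣG = 1/7.32 + 1/5.92 + 1/39.6 + 1/3.04 = 0.6597 (1/kΩ).
R_a takes the fraction G_k/ΣG = 0.1366/0.6597 = 0.2071, so I = 16.2 × 0.2071 = 3.355 mA.

I ≈ 3.35 mA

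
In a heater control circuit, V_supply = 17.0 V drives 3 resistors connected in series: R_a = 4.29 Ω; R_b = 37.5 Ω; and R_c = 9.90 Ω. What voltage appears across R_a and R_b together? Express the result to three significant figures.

Total series resistance ΣR = 4.29 + 37.5 + 9.90 = 51.69 Ω.
R_{R_a..R_b} = 4.29 + 37.5 = 41.79 Ω.
V = V_supply · R/ΣR = 17.0 × 0.8085 = 13.74 V.

V ≈ 13.7 V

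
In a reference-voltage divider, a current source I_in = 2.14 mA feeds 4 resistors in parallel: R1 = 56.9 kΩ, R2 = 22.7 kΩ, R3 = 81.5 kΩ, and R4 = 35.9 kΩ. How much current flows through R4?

Total conductance ΣG = 1/56.9 + 1/22.7 + 1/81.5 + 1/35.9 = 0.1018 (units of 1/kΩ).
R4 takes the fraction G_k/ΣG = 0.02786/0.1018 = 0.2738, so I = 2.14 × 0.2738 = 0.5858 mA.

I ≈ 0.586 mA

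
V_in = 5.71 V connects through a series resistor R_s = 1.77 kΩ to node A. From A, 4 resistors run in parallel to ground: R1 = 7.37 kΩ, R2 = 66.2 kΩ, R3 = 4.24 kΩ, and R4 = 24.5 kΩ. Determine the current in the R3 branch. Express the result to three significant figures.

Equivalent of the parallel group: R_p = 2.339 kΩ.
V_A by voltage divider: V_A = 5.71 × 2.339/(1.77 + 2.339) = 3.251 V.
I(R3) = V_A / R3 = 3.251/4.24 = 0.7667 mA.

I ≈ 0.767 mA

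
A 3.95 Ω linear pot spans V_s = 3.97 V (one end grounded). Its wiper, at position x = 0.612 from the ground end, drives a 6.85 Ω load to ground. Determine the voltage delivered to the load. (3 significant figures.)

Lower segment x·R_p = 2.417 Ω; upper segment (1−x)·R_p = 1.533 Ω.
Lower segment in parallel with the load: 2.417 ‖ 6.85 = 1.787 Ω.
Then V_out = V_s · 1.787/(1.533 + 1.787) = 2.137 V.

V_out ≈ 2.14 V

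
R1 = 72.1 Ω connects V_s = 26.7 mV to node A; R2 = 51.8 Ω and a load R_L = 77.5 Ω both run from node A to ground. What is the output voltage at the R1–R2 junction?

V_out ≈ 8.04 mV

First combine the lower leg with the load: R2 ‖ R_L = 31.05 Ω.
Voltage divider with the loaded lower leg: V_out = 26.7 × 31.05/(72.1 + 31.05) = 26.7 × 0.3010 = 8.037 mV.
(Unloaded it would be 11.2 mV; the load pulls it down.)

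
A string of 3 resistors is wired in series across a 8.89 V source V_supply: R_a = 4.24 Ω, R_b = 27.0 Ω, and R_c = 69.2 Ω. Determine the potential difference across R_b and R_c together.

V ≈ 8.51 V

ΣR = 4.24 + 27.0 + 69.2 = 100.4 Ω.
R_{R_b..R_c} = 27.0 + 69.2 = 96.20 Ω.
By the voltage-divider rule, V = 8.89 × 96.20/100.4 = 8.515 V.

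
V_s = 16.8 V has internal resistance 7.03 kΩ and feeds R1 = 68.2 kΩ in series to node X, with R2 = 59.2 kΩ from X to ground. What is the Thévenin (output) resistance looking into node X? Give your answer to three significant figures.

R_th ≈ 33.1 kΩ

R1' = 7.03 + 68.2 = 75.23 kΩ (source resistance + R1).
Looking into X with the source shorted: R_th = R1'·R2/(R1'+R2) = 75.23 × 59.2/134.4 = 33.13 kΩ.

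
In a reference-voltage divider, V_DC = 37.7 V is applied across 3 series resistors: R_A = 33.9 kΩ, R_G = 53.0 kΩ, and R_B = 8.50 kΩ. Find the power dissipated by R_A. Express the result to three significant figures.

The common current is I = 37.7/95.40 = 0.3952 mA.
P(R_A) = I²·R_A = (0.3952)² × 33.9 = 5.294 mW.

P ≈ 5.29 mW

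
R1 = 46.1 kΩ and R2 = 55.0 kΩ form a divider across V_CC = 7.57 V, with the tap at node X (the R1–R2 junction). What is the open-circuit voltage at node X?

With X open, the divider is unloaded: V_th = 7.57 × 55.0/101.1 = 4.118 V.

V_th ≈ 4.12 V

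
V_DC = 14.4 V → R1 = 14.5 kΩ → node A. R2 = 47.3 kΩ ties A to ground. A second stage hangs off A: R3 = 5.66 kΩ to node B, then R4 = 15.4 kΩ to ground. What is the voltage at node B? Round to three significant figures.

V_B ≈ 5.28 V

Looking into the second stage from A: R3 + R4 = 21.06 kΩ appears in parallel with R2.
Effective lower resistance at A: R2 ‖ 21.06 = 14.57 kΩ.
So V_A = 14.4 × 0.5012 = 7.218 V.
V_B = V_A × 0.7312 = 5.278 V.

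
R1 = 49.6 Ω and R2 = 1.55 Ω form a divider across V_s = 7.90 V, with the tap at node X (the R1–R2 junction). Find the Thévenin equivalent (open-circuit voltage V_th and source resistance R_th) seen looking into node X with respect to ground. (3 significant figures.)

V_th is the unloaded tap voltage: V_s · R2/(R1+R2) = 7.90 × 0.03030 = 0.2394 V.
Looking into X with the source shorted: R_th = R1·R2/(R1+R2) = 49.60 × 1.55/51.15 = 1.503 Ω.

V_th ≈ 0.239 V, R_th ≈ 1.50 Ω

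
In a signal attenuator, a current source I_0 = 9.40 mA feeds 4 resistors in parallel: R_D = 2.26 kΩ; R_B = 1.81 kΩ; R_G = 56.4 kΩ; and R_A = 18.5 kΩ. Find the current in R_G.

I ≈ 0.156 mA

ΣG = 1/2.26 + 1/1.81 + 1/56.4 + 1/18.5 = 1.067.
R_G takes the fraction G_k/ΣG = 0.01773/1.067 = 0.01662, so I = 9.40 × 0.01662 = 0.1562 mA.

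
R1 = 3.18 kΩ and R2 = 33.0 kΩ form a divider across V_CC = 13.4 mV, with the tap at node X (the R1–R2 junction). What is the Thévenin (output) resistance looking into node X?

With V_CC suppressed (replaced by a short), R_th = R1 ‖ R2 = (3.180 × 33.0)/(3.180 + 33.0) = 2.900 kΩ.

R_th ≈ 2.90 kΩ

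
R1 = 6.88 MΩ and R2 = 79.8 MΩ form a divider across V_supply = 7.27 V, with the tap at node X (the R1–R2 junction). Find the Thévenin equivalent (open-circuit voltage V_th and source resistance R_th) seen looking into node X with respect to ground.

V_th ≈ 6.69 V, R_th ≈ 6.33 MΩ

Open-circuit (no load on X): V_th = V_supply · R2/(R1 + R2) = 7.27 × 79.8/(6.880 + 79.8) = 6.693 V.
With V_supply suppressed (replaced by a short), R_th = R1 ‖ R2 = (6.880 × 79.8)/(6.880 + 79.8) = 6.334 MΩ.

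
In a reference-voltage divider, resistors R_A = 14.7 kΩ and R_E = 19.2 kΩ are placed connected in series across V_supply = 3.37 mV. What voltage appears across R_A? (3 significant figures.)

V ≈ 1.46 mV

ΣR = 14.7 + 19.2 = 33.90 kΩ.
Voltage divider: V = V_supply · (14.70 / 33.90) = 3.37 × 0.4336 = 1.461 mV.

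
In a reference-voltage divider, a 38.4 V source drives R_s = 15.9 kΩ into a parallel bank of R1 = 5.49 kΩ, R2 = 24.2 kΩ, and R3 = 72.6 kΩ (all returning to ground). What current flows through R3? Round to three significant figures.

I ≈ 0.111 mA

Equivalent of the parallel group: R_p = 4.215 kΩ.
V_A = 38.4 × 4.215/20.12 = 8.047 V.
I(R3) = V_A / R3 = 8.047/72.6 = 0.1108 mA.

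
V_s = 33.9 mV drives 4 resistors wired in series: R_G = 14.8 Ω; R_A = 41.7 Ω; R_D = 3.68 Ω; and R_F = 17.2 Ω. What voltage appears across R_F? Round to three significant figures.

ΣR = 14.8 + 41.7 + 3.68 + 17.2 = 77.38 Ω.
V = V_s · R/ΣR = 33.9 × 0.2223 = 7.535 mV.

V ≈ 7.54 mV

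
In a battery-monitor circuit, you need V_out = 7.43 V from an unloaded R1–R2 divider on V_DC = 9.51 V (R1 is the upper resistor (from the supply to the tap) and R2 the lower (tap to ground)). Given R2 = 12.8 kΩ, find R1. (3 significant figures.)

V_out/V_DC = R2/(R1+R2) = 0.7813.
R1 = R2·(1/k − 1) = 12.8 × 0.2799 = 3.583 kΩ.

R1 ≈ 3.58 kΩ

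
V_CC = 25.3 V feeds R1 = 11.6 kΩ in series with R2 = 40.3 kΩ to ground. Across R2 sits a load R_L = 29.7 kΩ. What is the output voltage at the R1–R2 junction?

The load sits in parallel with R2, giving an effective lower resistance R2' = R2·R_L/(R2+R_L) = 17.10 kΩ.
Then V_out = V_CC · R2'/(R1 + R2') = 25.3 × 17.10/28.70 = 15.07 V.

V_out ≈ 15.1 V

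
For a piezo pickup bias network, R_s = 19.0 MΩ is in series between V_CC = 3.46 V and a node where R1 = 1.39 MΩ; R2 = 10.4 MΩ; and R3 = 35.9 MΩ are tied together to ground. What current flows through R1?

Equivalent of the parallel group: R_p = 1.186 MΩ.
V_A = 3.46 × 1.186/20.19 = 0.2032 V.
Branch current I = V_A/R1 = 0.2032/1.39 = 0.1462 µA.

I ≈ 0.146 µA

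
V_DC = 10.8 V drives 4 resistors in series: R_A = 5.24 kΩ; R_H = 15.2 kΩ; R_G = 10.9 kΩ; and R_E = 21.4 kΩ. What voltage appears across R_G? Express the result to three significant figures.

V ≈ 2.23 V

Total series resistance ΣR = 5.24 + 15.2 + 10.9 + 21.4 = 52.74 kΩ.
V = V_DC · R/ΣR = 10.8 × 0.2067 = 2.232 V.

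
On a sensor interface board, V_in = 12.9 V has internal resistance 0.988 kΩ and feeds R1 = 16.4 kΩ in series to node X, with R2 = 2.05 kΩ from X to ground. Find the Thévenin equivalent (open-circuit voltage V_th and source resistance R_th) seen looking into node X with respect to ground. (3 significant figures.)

R1' = 0.988 + 16.4 = 17.39 kΩ (source resistance + R1).
V_th is the unloaded tap voltage: V_in · R2/(R1'+R2) = 12.9 × 0.1055 = 1.360 V.
Zeroing V_in shorts the top of R1' to ground, so R_th = R1' ‖ R2 = 1.834 kΩ.

V_th ≈ 1.36 V, R_th ≈ 1.83 kΩ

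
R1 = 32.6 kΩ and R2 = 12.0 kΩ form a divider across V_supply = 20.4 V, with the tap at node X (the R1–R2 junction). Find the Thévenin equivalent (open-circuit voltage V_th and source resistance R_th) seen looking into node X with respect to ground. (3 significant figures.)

V_th ≈ 5.49 V, R_th ≈ 8.77 kΩ

V_th is the unloaded tap voltage: V_supply · R2/(R1+R2) = 20.4 × 0.2691 = 5.489 V.
With V_supply suppressed (replaced by a short), R_th = R1 ‖ R2 = (32.60 × 12.0)/(32.60 + 12.0) = 8.771 kΩ.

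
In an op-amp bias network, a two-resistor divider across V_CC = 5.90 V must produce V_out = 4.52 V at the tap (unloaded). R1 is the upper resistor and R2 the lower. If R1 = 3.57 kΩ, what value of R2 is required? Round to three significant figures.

R2 ≈ 11.7 kΩ

Required fraction k = V_out/V_CC = 0.7661.
R2 = R1 · 0.7661/(1 − 0.7661) = 11.69 kΩ.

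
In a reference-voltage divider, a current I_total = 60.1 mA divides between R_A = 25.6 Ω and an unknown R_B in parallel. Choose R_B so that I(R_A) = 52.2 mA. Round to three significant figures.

The fraction through R_A equals R_B/(R_A+R_B).
With f = 0.8686, R_B = R_A · f/(1−f) = 25.6 × 6.608 = 169.2 Ω.

R_B ≈ 169 Ω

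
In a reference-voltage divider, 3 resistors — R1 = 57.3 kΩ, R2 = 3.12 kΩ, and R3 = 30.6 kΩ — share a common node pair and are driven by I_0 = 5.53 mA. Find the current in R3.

Total conductance ΣG = 1/57.3 + 1/3.12 + 1/30.6 = 0.3706 (units of 1/kΩ).
By the current-divider rule, I = I_0 · G_k/ΣG = 5.53 × 0.08817 = 0.4876 mA.

I ≈ 0.488 mA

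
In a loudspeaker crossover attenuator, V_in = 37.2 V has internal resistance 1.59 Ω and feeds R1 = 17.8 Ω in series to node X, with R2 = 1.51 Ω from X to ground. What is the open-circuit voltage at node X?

R1' = 1.59 + 17.8 = 19.39 Ω (source resistance + R1).
V_th is the unloaded tap voltage: V_in · R2/(R1'+R2) = 37.2 × 0.07225 = 2.688 V.

V_th ≈ 2.69 V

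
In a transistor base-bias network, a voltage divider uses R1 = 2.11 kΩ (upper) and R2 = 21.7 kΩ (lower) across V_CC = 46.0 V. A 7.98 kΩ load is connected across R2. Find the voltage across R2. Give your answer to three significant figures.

First combine the lower leg with the load: R2 ‖ R_L = 5.834 kΩ.
Voltage divider with the loaded lower leg: V_out = 46.0 × 5.834/(2.11 + 5.834) = 46.0 × 0.7344 = 33.78 V.

V_out ≈ 33.8 V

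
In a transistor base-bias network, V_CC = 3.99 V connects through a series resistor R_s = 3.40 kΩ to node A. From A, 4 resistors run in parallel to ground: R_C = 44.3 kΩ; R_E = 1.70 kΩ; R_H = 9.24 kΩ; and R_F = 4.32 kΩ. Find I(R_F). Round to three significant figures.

I ≈ 0.218 mA

Combine the parallel branches: R_p = (1/44.3 + 1/1.70 + 1/9.24 + 1/4.32)⁻¹ = 1.052 kΩ.
V_A by voltage divider: V_A = 3.99 × 1.052/(3.40 + 1.052) = 0.9429 V.
Branch current I = V_A/R_F = 0.9429/4.32 = 0.2183 mA.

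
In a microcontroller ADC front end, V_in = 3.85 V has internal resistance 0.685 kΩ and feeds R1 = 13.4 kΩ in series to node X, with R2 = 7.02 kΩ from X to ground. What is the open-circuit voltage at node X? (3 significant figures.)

R1' = 0.685 + 13.4 = 14.09 kΩ (source resistance + R1).
V_th is the unloaded tap voltage: V_in · R2/(R1'+R2) = 3.85 × 0.3326 = 1.281 V.

V_th ≈ 1.28 V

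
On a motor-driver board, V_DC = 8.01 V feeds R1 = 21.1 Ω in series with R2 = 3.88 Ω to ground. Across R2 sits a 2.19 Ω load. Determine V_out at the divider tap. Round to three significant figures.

The load sits in parallel with R2, giving an effective lower resistance R2' = R2·R_L/(R2+R_L) = 1.400 Ω.
Now apply the divider: V_out = 8.01 × 0.06222 = 0.4984 V.

V_out ≈ 0.498 V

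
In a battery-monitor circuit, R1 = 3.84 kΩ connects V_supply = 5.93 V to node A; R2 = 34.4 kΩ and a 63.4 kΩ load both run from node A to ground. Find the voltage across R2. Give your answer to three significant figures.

V_out ≈ 5.06 V

First combine the lower leg with the load: R2 ‖ R_L = 22.30 kΩ.
Now apply the divider: V_out = 5.93 × 0.8531 = 5.059 V.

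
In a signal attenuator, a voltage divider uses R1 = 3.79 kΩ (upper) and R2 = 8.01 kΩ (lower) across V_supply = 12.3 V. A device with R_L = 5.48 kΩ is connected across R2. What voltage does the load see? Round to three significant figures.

The load sits in parallel with R2, giving an effective lower resistance R2' = R2·R_L/(R2+R_L) = 3.254 kΩ.
Then V_out = V_supply · R2'/(R1 + R2') = 12.3 × 3.254/7.044 = 5.682 V.
(Unloaded it would be 8.35 V; the load pulls it down.)

V_out ≈ 5.68 V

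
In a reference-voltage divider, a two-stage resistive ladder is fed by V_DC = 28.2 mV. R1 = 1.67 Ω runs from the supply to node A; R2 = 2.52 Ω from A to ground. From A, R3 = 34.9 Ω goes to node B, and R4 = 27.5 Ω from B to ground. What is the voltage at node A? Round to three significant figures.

The second stage (R3 + R4 = 62.40 Ω) loads node A in parallel with R2.
Effective lower resistance at A: R2 ‖ 62.40 = 2.422 Ω.
V_A = 28.2 × 2.422/(1.67 + 2.422) = 16.69 mV.

V_A ≈ 16.7 mV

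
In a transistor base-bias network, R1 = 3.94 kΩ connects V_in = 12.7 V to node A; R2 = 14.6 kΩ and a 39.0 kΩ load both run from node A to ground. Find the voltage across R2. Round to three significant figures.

V_out ≈ 9.26 V

R2 ‖ R_L = (14.6 × 39.0)/(14.6 + 39.0) = 10.62 kΩ.
Then V_out = V_in · R2'/(R1 + R2') = 12.7 × 10.62/14.56 = 9.264 V.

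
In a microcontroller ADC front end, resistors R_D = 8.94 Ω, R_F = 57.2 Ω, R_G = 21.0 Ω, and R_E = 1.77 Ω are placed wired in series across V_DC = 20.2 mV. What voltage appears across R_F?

ΣR = 8.94 + 57.2 + 21.0 + 1.77 = 88.91 Ω.
By the voltage-divider rule, V = 20.2 × 57.20/88.91 = 13.00 mV.

V ≈ 13.0 mV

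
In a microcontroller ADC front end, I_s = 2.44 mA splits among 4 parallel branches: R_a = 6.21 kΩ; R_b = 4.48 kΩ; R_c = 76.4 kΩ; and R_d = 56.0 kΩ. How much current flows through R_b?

I ≈ 1.31 mA

Conductances: ΣG = 1/6.21 + 1/4.48 + 1/76.4 + 1/56.0 = 0.4152 (1/kΩ).
By the current-divider rule, I = I_s · G_k/ΣG = 2.44 × 0.5376 = 1.312 mA.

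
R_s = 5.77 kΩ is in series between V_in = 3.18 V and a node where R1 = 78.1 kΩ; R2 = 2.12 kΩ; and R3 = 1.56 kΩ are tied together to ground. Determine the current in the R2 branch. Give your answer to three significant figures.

Equivalent of the parallel group: R_p = 0.8885 kΩ.
Node voltage V_A = V_in · R_p/(R_s + R_p) = 3.18 × 0.1334 = 0.4243 V.
I(R2) = V_A / R2 = 0.4243/2.12 = 0.2002 mA.

I ≈ 0.200 mA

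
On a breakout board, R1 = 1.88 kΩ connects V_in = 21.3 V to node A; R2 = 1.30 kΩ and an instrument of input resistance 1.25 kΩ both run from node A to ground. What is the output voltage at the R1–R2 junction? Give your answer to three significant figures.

The load sits in parallel with R2, giving an effective lower resistance R2' = R2·R_L/(R2+R_L) = 0.6373 kΩ.
Then V_out = V_in · R2'/(R1 + R2') = 21.3 × 0.6373/2.517 = 5.392 V.
(Unloaded it would be 8.71 V; the load pulls it down.)

V_out ≈ 5.39 V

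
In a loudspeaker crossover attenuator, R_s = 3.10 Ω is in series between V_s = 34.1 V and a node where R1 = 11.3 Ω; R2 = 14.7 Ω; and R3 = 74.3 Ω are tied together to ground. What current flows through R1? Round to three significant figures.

I ≈ 1.98 A

Equivalent of the parallel group: R_p = 5.883 Ω.
Node voltage V_A = V_s · R_p/(R_s + R_p) = 34.1 × 0.6549 = 22.33 V.
Branch current I = V_A/R1 = 22.33/11.3 = 1.976 A.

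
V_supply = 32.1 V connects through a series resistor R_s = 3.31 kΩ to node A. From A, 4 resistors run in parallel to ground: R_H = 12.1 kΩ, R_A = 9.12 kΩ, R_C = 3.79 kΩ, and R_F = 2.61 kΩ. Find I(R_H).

I ≈ 0.702 mA

Parallel bank: R_p = 1/(1/12.1 + 1/9.12 + 1/3.79 + 1/2.61) = 1.191 kΩ.
V_A by voltage divider: V_A = 32.1 × 1.191/(3.31 + 1.191) = 8.496 V.
Branch current I = V_A/R_H = 8.496/12.1 = 0.7022 mA.
(Check via current divider: I_total = 7.131 mA; share G_k/ΣG = 0.09847 → same result.)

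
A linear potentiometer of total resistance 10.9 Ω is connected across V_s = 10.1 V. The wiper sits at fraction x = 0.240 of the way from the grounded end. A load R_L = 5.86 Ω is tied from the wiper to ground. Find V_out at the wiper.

V_out ≈ 1.81 V

Split the track: R_lower = x·R_p = 2.616 Ω, R_upper = (1−x)·R_p = 8.284 Ω.
R_L loads the lower segment: effective lower R = 1.809 Ω.
V_out = 10.1 × 1.809/(8.284 + 1.809) = 1.810 V.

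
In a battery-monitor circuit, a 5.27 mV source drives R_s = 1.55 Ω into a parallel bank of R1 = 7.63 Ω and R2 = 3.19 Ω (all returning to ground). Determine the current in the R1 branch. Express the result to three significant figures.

I ≈ 0.409 mA

Parallel bank: R_p = 1/(1/7.63 + 1/3.19) = 2.250 Ω.
V_A = 5.27 × 2.250/3.800 = 3.120 mV.
I(R1) = V_A / R1 = 3.120/7.63 = 0.4089 mA.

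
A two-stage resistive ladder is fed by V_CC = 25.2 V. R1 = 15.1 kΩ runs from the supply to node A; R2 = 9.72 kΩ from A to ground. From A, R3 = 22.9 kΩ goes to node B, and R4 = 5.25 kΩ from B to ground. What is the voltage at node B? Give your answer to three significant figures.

Node A sees R2 in parallel with the series input of stage 2, R3 + R4 = 28.15 kΩ.
Effective lower resistance at A: R2 ‖ 28.15 = 7.225 kΩ.
First divider: V_A = V_CC · 7.225/(15.1 + 7.225) = 8.156 V.
Stage 2 is unloaded, so V_B = V_A · R4/(R3+R4) = 8.156 × 5.25/28.15 = 1.521 V.

V_B ≈ 1.52 V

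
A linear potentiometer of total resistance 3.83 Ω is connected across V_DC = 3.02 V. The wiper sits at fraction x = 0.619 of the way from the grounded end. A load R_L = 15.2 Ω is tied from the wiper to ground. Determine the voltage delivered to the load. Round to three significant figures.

V_out ≈ 1.76 V

Lower segment x·R_p = 2.371 Ω; upper segment (1−x)·R_p = 1.459 Ω.
Lower segment in parallel with the load: 2.371 ‖ 15.2 = 2.051 Ω.
V_out = 3.02 × 2.051/(1.459 + 2.051) = 1.765 V.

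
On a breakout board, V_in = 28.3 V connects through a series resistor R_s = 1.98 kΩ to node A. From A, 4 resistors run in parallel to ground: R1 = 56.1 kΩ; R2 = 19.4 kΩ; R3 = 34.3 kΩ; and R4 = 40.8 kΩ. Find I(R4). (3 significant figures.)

Combine the parallel branches: R_p = (1/56.1 + 1/19.4 + 1/34.3 + 1/40.8)⁻¹ = 8.128 kΩ.
V_A = 28.3 × 8.128/10.11 = 22.76 V.
I(R4) = V_A / R4 = 22.76/40.8 = 0.5578 mA.

I ≈ 0.558 mA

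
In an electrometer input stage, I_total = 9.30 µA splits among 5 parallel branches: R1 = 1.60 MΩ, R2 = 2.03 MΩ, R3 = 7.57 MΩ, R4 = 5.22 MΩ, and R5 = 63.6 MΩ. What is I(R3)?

Total conductance ΣG = 1/1.60 + 1/2.03 + 1/7.57 + 1/5.22 + 1/63.6 = 1.457 (units of 1/MΩ).
Current divider: I(R3) = I_total · G_k/ΣG = 9.30 × (0.1321/1.457) = 9.30 × 0.09067 = 0.8432 µA.

I ≈ 0.843 µA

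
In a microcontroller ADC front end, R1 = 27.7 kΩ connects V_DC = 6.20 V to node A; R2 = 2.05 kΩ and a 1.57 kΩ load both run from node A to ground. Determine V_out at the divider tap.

V_out ≈ 0.193 V

R2 ‖ R_L = (2.05 × 1.57)/(2.05 + 1.57) = 0.8891 kΩ.
Voltage divider with the loaded lower leg: V_out = 6.20 × 0.8891/(27.7 + 0.8891) = 6.20 × 0.03110 = 0.1928 V.
(Unloaded it would be 0.427 V; the load pulls it down.)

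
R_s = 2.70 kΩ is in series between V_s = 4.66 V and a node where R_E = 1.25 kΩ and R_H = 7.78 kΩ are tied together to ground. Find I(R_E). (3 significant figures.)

I ≈ 1.06 mA

Parallel bank: R_p = 1/(1/1.25 + 1/7.78) = 1.077 kΩ.
V_A by voltage divider: V_A = 4.66 × 1.077/(2.70 + 1.077) = 1.329 V.
I(R_E) = V_A / R_E = 1.329/1.25 = 1.063 mA.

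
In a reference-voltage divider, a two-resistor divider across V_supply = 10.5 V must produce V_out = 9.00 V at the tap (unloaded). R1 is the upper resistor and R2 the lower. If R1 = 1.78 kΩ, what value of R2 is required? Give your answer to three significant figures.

R2 ≈ 10.7 kΩ

The divider ratio is R2/(R1+R2) = 9.00/10.5 = 0.8571.
So R2 = R1 · V_out/(V_supply − V_out) = 1.78 × 9.00/(10.5 − 9.00) = 1.78 × 6.000 = 10.68 kΩ.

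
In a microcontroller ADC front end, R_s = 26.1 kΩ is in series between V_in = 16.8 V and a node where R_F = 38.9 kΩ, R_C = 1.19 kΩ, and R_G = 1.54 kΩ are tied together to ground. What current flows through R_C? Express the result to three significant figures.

Parallel bank: R_p = 1/(1/38.9 + 1/1.19 + 1/1.54) = 0.6599 kΩ.
V_A = 16.8 × 0.6599/26.76 = 0.4143 V.
I(R_C) = V_A / R_C = 0.4143/1.19 = 0.3481 mA.

I ≈ 0.348 mA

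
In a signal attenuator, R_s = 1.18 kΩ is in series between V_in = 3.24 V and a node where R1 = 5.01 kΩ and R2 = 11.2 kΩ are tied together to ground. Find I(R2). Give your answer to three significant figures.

I ≈ 0.216 mA

Equivalent of the parallel group: R_p = 3.462 kΩ.
V_A by voltage divider: V_A = 3.24 × 3.462/(1.18 + 3.462) = 2.416 V.
Branch current I = V_A/R2 = 2.416/11.2 = 0.2157 mA.
(Equivalently: I_total = 0.6980 mA, then current-divider fraction G_k/ΣG = 0.3091.)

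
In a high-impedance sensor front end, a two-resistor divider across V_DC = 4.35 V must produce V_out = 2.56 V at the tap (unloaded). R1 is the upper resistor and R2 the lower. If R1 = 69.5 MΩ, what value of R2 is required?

R2 ≈ 99.4 MΩ

Required fraction k = V_out/V_DC = 0.5885.
So R2 = R1 · V_out/(V_DC − V_out) = 69.5 × 2.56/(4.35 − 2.56) = 69.5 × 1.430 = 99.40 MΩ.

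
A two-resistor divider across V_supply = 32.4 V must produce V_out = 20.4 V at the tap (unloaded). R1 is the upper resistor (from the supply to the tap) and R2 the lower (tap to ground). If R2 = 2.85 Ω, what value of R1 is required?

R1 ≈ 1.68 Ω

The divider ratio is R2/(R1+R2) = 20.4/32.4 = 0.6296.
R1 = R2·(1/k − 1) = 2.85 × 0.5882 = 1.676 Ω.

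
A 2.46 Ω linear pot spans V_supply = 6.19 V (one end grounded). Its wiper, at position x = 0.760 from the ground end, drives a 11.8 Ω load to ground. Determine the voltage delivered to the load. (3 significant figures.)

Split the track: R_lower = x·R_p = 1.870 Ω, R_upper = (1−x)·R_p = 0.5904 Ω.
(x·R_p) ‖ R_L = 1.614 Ω.
Loaded-divider output: V_out = 6.19 × 0.7322 = 4.532 V.

V_out ≈ 4.53 V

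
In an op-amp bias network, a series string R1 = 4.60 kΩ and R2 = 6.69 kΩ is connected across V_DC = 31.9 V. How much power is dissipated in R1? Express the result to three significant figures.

The common current is I = 31.9/11.29 = 2.826 mA.
P = I²R = 7.984 × 4.60 = 36.72 mW.

P ≈ 36.7 mW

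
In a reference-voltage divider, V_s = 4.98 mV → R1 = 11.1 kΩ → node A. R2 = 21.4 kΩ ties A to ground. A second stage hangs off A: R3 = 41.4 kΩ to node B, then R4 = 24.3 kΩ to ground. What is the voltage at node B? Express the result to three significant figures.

V_B ≈ 1.09 mV

Looking into the second stage from A: R3 + R4 = 65.70 kΩ appears in parallel with R2.
R2 ‖ (R3+R4) = 16.14 kΩ.
V_A = 4.98 × 16.14/(11.1 + 16.14) = 2.951 mV.
V_B = V_A × 0.3699 = 1.091 mV.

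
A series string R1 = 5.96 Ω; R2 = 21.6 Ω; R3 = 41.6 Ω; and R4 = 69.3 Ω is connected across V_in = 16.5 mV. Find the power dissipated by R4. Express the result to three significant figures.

ΣR = 138.5 Ω → I = 16.5/138.5 = 0.1192 mA.
V(R4) = I·R = 8.258 mV; P = V·I = 8.258 × 0.1192 = 0.9841 µW.

P ≈ 0.984 µW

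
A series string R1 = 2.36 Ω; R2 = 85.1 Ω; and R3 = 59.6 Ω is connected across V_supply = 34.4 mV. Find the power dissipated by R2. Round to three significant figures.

P ≈ 4.66 µW

ΣR = 147.1 Ω → I = 34.4/147.1 = 0.2339 mA.
V(R2) = I·R = 19.91 mV; P = V·I = 19.91 × 0.2339 = 4.656 µW.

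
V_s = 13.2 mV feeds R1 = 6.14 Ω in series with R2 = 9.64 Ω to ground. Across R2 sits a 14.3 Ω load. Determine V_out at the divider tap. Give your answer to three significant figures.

The load sits in parallel with R2, giving an effective lower resistance R2' = R2·R_L/(R2+R_L) = 5.758 Ω.
Voltage divider with the loaded lower leg: V_out = 13.2 × 5.758/(6.14 + 5.758) = 13.2 × 0.4840 = 6.388 mV.

V_out ≈ 6.39 mV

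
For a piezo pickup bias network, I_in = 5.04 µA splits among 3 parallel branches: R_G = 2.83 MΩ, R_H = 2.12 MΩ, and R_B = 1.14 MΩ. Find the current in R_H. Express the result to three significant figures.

I ≈ 1.40 µA

Total conductance ΣG = 1/2.83 + 1/2.12 + 1/1.14 = 1.702 (units of 1/MΩ).
R_H takes the fraction G_k/ΣG = 0.4717/1.702 = 0.2771, so I = 5.04 × 0.2771 = 1.397 µA.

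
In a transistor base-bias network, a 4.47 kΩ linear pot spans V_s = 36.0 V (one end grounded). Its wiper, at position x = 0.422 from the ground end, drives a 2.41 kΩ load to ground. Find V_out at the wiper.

The pot divides into 2.584 kΩ above the wiper and 1.886 kΩ below.
R_L loads the lower segment: effective lower R = 1.058 kΩ.
Then V_out = V_s · 1.058/(2.584 + 1.058) = 10.46 V.

V_out ≈ 10.5 V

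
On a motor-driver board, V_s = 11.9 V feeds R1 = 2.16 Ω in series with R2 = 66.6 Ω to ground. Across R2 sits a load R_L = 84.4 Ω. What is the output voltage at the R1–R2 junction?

The load sits in parallel with R2, giving an effective lower resistance R2' = R2·R_L/(R2+R_L) = 37.23 Ω.
Voltage divider with the loaded lower leg: V_out = 11.9 × 37.23/(2.16 + 37.23) = 11.9 × 0.9452 = 11.25 V.

V_out ≈ 11.2 V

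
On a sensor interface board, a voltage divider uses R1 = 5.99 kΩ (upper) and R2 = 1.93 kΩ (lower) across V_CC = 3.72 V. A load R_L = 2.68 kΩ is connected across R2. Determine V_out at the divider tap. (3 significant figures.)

V_out ≈ 0.587 V

First combine the lower leg with the load: R2 ‖ R_L = 1.122 kΩ.
Now apply the divider: V_out = 3.72 × 0.1578 = 0.5869 V.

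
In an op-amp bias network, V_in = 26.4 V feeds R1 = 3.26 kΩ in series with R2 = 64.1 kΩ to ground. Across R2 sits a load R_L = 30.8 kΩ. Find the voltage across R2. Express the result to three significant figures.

V_out ≈ 22.8 V

First combine the lower leg with the load: R2 ‖ R_L = 20.80 kΩ.
Voltage divider with the loaded lower leg: V_out = 26.4 × 20.80/(3.26 + 20.80) = 26.4 × 0.8645 = 22.82 V.
(Unloaded it would be 25.1 V; the load pulls it down.)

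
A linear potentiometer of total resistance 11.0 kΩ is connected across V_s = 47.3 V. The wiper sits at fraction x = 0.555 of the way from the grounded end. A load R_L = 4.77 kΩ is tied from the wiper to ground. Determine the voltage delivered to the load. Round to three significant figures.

Lower segment x·R_p = 6.105 kΩ; upper segment (1−x)·R_p = 4.895 kΩ.
Lower segment in parallel with the load: 6.105 ‖ 4.77 = 2.678 kΩ.
V_out = 47.3 × 2.678/(4.895 + 2.678) = 16.73 V.
(Unloaded: V_out = x·V_s = 26.3 V.)

V_out ≈ 16.7 V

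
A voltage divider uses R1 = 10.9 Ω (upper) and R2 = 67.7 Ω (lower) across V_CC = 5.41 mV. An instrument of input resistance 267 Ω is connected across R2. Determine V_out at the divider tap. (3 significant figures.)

The load sits in parallel with R2, giving an effective lower resistance R2' = R2·R_L/(R2+R_L) = 54.01 Ω.
Then V_out = V_CC · R2'/(R1 + R2') = 5.41 × 54.01/64.91 = 4.501 mV.
(Unloaded it would be 4.66 mV; the load pulls it down.)

V_out ≈ 4.50 mV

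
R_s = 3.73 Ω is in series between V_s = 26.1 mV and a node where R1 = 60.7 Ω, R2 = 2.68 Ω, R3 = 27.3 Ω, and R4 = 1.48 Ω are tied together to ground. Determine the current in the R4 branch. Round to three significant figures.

Combine the parallel branches: R_p = (1/60.7 + 1/2.68 + 1/27.3 + 1/1.48)⁻¹ = 0.9075 Ω.
Node voltage V_A = V_s · R_p/(R_s + R_p) = 26.1 × 0.1957 = 5.107 mV.
Branch current I = V_A/R4 = 5.107/1.48 = 3.451 mA.

I ≈ 3.45 mA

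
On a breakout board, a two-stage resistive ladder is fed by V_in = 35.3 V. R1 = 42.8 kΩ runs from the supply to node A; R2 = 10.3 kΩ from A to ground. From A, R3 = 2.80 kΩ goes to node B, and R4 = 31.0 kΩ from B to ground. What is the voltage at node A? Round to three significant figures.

The second stage (R3 + R4 = 33.80 kΩ) loads node A in parallel with R2.
Effective lower resistance at A: R2 ‖ 33.80 = 7.894 kΩ.
V_A = 35.3 × 7.894/(42.8 + 7.894) = 5.497 V.

V_A ≈ 5.50 V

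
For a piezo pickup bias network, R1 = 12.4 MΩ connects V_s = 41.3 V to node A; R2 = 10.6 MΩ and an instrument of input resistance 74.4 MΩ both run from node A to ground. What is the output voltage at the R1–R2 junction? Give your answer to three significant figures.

R2 ‖ R_L = (10.6 × 74.4)/(10.6 + 74.4) = 9.278 MΩ.
Then V_out = V_s · R2'/(R1 + R2') = 41.3 × 9.278/21.68 = 17.68 V.

V_out ≈ 17.7 V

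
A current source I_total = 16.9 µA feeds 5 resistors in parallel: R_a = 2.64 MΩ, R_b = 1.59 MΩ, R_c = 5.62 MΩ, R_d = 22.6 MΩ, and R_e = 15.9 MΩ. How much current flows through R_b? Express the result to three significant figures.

ΣG = 1/2.64 + 1/1.59 + 1/5.62 + 1/22.6 + 1/15.9 = 1.293.
Current divider: I(R_b) = I_total · G_k/ΣG = 16.9 × (0.6289/1.293) = 16.9 × 0.4865 = 8.222 µA.

I ≈ 8.22 µA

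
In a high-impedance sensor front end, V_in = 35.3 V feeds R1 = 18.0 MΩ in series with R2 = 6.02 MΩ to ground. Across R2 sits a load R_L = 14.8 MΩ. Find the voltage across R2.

V_out ≈ 6.78 V

The load sits in parallel with R2, giving an effective lower resistance R2' = R2·R_L/(R2+R_L) = 4.279 MΩ.
Voltage divider with the loaded lower leg: V_out = 35.3 × 4.279/(18.0 + 4.279) = 35.3 × 0.1921 = 6.780 V.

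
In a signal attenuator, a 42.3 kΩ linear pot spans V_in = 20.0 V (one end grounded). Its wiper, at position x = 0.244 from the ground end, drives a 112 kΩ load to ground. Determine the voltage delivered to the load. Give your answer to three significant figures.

Lower segment x·R_p = 10.32 kΩ; upper segment (1−x)·R_p = 31.98 kΩ.
(x·R_p) ‖ R_L = 9.450 kΩ.
V_out = 20.0 × 9.450/(31.98 + 9.450) = 4.562 V.
(Unloaded: V_out = x·V_in = 4.88 V.)

V_out ≈ 4.56 V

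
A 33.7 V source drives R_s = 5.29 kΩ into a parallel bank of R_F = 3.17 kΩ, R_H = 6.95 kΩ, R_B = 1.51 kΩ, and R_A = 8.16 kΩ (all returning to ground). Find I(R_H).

Combine the parallel branches: R_p = (1/3.17 + 1/6.95 + 1/1.51 + 1/8.16)⁻¹ = 0.8038 kΩ.
V_A by voltage divider: V_A = 33.7 × 0.8038/(5.29 + 0.8038) = 4.445 V.
I(R_H) = V_A / R_H = 4.445/6.95 = 0.6396 mA.
(Equivalently: I_total = 5.530 mA, then current-divider fraction G_k/ΣG = 0.1156.)

I ≈ 0.640 mA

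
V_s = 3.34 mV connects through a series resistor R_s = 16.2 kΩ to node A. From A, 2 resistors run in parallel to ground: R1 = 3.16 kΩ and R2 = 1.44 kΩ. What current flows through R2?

I ≈ 0.133 µA

Parallel bank: R_p = 1/(1/3.16 + 1/1.44) = 0.9892 kΩ.
V_A = 3.34 × 0.9892/17.19 = 0.1922 mV.
Branch current I = V_A/R2 = 0.1922/1.44 = 0.1335 µA.
(Check via current divider: I_total = 0.1943 µA; share G_k/ΣG = 0.6870 → same result.)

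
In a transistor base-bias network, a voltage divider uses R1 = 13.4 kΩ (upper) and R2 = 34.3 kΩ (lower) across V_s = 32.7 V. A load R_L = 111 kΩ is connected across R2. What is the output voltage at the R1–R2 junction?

V_out ≈ 21.6 V

R2 ‖ R_L = (34.3 × 111)/(34.3 + 111) = 26.20 kΩ.
Now apply the divider: V_out = 32.7 × 0.6616 = 21.64 V.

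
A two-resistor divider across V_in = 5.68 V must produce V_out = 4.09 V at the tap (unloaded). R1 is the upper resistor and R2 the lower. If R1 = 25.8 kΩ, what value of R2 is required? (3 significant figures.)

The divider ratio is R2/(R1+R2) = 4.09/5.68 = 0.7201.
Rearranging, R2 = R1·k/(1−k) = 25.8 × 2.572 = 66.37 kΩ.

R2 ≈ 66.4 kΩ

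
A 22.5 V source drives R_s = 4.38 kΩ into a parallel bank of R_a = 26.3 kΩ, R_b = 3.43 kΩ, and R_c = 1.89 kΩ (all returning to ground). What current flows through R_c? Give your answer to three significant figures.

I ≈ 2.50 mA

Equivalent of the parallel group: R_p = 1.165 kΩ.
V_A = 22.5 × 1.165/5.545 = 4.726 V.
Branch current I = V_A/R_c = 4.726/1.89 = 2.500 mA.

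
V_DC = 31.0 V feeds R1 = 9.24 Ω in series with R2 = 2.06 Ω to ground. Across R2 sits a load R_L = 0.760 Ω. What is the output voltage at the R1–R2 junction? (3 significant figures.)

First combine the lower leg with the load: R2 ‖ R_L = 0.5552 Ω.
Voltage divider with the loaded lower leg: V_out = 31.0 × 0.5552/(9.24 + 0.5552) = 31.0 × 0.05668 = 1.757 V.

V_out ≈ 1.76 V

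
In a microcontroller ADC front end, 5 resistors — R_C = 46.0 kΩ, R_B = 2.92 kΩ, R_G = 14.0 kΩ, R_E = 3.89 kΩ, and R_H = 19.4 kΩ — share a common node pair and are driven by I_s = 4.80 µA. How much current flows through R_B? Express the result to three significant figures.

I ≈ 2.21 µA

ΣG = 1/46.0 + 1/2.92 + 1/14.0 + 1/3.89 + 1/19.4 = 0.7442.
R_B takes the fraction G_k/ΣG = 0.3425/0.7442 = 0.4601, so I = 4.80 × 0.4601 = 2.209 µA.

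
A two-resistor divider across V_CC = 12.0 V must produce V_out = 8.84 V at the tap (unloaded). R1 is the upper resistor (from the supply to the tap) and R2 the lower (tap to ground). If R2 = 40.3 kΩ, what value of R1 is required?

The divider ratio is R2/(R1+R2) = 8.84/12.0 = 0.7367.
Rearranging, R1 = R2·(1−k)/k = 40.3 × 0.3575 = 14.41 kΩ.

R1 ≈ 14.4 kΩ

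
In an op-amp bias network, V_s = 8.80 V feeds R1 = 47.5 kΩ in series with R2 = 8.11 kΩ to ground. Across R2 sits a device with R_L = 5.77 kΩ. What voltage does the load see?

V_out ≈ 0.583 V

R2 ‖ R_L = (8.11 × 5.77)/(8.11 + 5.77) = 3.371 kΩ.
Voltage divider with the loaded lower leg: V_out = 8.80 × 3.371/(47.5 + 3.371) = 8.80 × 0.06627 = 0.5832 V.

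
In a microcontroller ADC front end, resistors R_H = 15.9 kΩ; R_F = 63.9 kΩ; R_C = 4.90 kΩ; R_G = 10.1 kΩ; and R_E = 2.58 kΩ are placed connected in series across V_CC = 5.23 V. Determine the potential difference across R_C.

Total series resistance ΣR = 15.9 + 63.9 + 4.90 + 10.1 + 2.58 = 97.38 kΩ.
V = V_CC · R/ΣR = 5.23 × 0.05032 = 0.2632 V.

V ≈ 0.263 V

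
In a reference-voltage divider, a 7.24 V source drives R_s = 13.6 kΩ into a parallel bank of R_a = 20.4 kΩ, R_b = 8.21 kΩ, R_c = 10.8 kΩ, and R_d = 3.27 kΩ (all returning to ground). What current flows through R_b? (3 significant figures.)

Combine the parallel branches: R_p = (1/20.4 + 1/8.21 + 1/10.8 + 1/3.27)⁻¹ = 1.757 kΩ.
V_A = 7.24 × 1.757/15.36 = 0.8282 V.
I(R_b) = V_A / R_b = 0.8282/8.21 = 0.1009 mA.
(Check via current divider: I_total = 0.4715 mA; share G_k/ΣG = 0.2140 → same result.)

I ≈ 0.101 mA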